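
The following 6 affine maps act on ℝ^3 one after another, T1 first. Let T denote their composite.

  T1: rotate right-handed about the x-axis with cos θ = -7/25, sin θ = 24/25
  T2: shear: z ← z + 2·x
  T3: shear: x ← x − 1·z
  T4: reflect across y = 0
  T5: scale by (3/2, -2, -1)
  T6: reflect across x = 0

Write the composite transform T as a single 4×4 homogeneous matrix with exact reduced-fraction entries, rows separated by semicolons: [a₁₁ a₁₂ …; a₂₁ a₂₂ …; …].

T = [3/2 36/25 -21/50 0; 0 -14/25 -48/25 0; -2 -24/25 7/25 0; 0 0 0 1]

T1 = [1 0 0 0; 0 -7/25 -24/25 0; 0 24/25 -7/25 0; 0 0 0 1]
T2·T1 = [1 0 0 0; 0 -7/25 -24/25 0; 2 24/25 -7/25 0; 0 0 0 1]
T3·…·T1 = [-1 -24/25 7/25 0; 0 -7/25 -24/25 0; 2 24/25 -7/25 0; 0 0 0 1]
T4·…·T1 = [-1 -24/25 7/25 0; 0 7/25 24/25 0; 2 24/25 -7/25 0; 0 0 0 1]
T5·…·T1 = [-3/2 -36/25 21/50 0; 0 -14/25 -48/25 0; -2 -24/25 7/25 0; 0 0 0 1]
T6·…·T1 = [3/2 36/25 -21/50 0; 0 -14/25 -48/25 0; -2 -24/25 7/25 0; 0 0 0 1]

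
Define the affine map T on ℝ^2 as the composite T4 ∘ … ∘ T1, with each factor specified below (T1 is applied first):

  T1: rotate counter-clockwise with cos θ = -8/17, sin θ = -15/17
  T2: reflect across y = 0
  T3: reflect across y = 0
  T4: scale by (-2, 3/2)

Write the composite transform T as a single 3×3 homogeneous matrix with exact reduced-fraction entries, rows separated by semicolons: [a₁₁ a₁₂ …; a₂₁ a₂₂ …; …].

T = [16/17 -30/17 0; -45/34 -12/17 0; 0 0 1]

T1 = [-8/17 15/17 0; -15/17 -8/17 0; 0 0 1]
T2·T1 = [-8/17 15/17 0; 15/17 8/17 0; 0 0 1]
T3·…·T1 = [-8/17 15/17 0; -15/17 -8/17 0; 0 0 1]
T4·…·T1 = [16/17 -30/17 0; -45/34 -12/17 0; 0 0 1]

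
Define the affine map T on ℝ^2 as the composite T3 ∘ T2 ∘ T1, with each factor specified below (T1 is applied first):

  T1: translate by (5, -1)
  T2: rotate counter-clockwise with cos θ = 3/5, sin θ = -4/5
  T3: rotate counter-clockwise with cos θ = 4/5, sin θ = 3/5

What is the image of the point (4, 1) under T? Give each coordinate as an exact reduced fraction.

T(p) = (216/25, -63/25)

T1 translate by (5, -1): (4, 1) → (9, 0)
T2 rotate counter-clockwise with cos θ = 3/5, sin θ = -4/5: (9, 0) → (27/5, -36/5)
T3 rotate counter-clockwise with cos θ = 4/5, sin θ = 3/5: (27/5, -36/5) → (216/25, -63/25)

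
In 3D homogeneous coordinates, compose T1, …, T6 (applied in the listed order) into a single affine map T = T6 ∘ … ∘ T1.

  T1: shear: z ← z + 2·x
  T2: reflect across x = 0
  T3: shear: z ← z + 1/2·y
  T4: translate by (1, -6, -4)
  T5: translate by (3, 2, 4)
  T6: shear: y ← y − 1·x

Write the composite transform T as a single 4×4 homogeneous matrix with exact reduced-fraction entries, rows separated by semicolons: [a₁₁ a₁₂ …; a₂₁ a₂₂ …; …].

T = [-1 0 0 4; 1 1 0 -8; 2 1/2 1 0; 0 0 0 1]

T1 = [1 0 0 0; 0 1 0 0; 2 0 1 0; 0 0 0 1]
T2·T1 = [-1 0 0 0; 0 1 0 0; 2 0 1 0; 0 0 0 1]
T3·…·T1 = [-1 0 0 0; 0 1 0 0; 2 1/2 1 0; 0 0 0 1]
T4·…·T1 = [-1 0 0 1; 0 1 0 -6; 2 1/2 1 -4; 0 0 0 1]
T5·…·T1 = [-1 0 0 4; 0 1 0 -4; 2 1/2 1 0; 0 0 0 1]
T6·…·T1 = [-1 0 0 4; 1 1 0 -8; 2 1/2 1 0; 0 0 0 1]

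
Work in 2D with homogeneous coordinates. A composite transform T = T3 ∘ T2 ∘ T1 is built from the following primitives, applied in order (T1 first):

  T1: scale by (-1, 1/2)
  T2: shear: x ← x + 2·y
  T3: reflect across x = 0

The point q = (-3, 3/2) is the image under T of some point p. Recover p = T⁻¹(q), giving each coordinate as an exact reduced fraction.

T1 = [-1 0 0; 0 1/2 0; 0 0 1]
T2·T1 = [-1 1 0; 0 1/2 0; 0 0 1]
T3·…·T1 = [1 -1 0; 0 1/2 0; 0 0 1]
det M = 1/2; M⁻¹ = [1 2 0; 0 2 0; 0 0 1]
M⁻¹ · (-3, 3/2)ᵀ = (0, 3)ᵀ

p = (0, 3)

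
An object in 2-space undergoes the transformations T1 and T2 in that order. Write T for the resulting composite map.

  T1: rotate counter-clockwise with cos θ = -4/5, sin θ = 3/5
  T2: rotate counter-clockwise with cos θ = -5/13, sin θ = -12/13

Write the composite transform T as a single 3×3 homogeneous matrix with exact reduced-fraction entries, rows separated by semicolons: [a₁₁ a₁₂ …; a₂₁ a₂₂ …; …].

T = [56/65 -33/65 0; 33/65 56/65 0; 0 0 1]

T1 = [-4/5 -3/5 0; 3/5 -4/5 0; 0 0 1]
T2·T1 = [56/65 -33/65 0; 33/65 56/65 0; 0 0 1]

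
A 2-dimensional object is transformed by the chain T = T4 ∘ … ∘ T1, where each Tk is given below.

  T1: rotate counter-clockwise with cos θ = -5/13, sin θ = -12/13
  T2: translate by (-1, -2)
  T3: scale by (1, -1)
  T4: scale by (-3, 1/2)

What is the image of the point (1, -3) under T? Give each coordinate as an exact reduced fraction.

T(p) = (162/13, 23/26)

T1 rotate counter-clockwise with cos θ = -5/13, sin θ = -12/13: (1, -3) → (-41/13, 3/13)
T2 translate by (-1, -2): (-41/13, 3/13) → (-54/13, -23/13)
T3 scale by (1, -1): (-54/13, -23/13) → (-54/13, 23/13)
T4 scale by (-3, 1/2): (-54/13, 23/13) → (162/13, 23/26)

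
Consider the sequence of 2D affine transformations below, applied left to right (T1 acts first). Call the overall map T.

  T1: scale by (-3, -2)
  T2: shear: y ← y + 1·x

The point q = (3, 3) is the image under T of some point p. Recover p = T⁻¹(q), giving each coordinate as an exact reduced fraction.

p = (-1, 0)

T1 = [-3 0 0; 0 -2 0; 0 0 1]
T2·T1 = [-3 0 0; -3 -2 0; 0 0 1]
det M = 6; M⁻¹ = [-1/3 0 0; 1/2 -1/2 0; 0 0 1]
M⁻¹ · (3, 3)ᵀ = (-1, 0)ᵀ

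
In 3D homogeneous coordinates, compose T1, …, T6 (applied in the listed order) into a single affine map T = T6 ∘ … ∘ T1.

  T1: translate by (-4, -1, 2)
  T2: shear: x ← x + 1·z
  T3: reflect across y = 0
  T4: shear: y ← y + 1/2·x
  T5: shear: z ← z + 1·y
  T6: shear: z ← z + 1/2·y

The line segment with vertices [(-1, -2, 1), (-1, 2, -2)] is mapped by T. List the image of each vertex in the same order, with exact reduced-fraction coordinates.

image vertices: (-2, 2, 6), (-5, -7/2, -21/4)

T1 translate by (-4, -1, 2): (-1, -2, 1) → (-5, -3, 3); (-1, 2, -2) → (-5, 1, 0)
T2 shear: x ← x + 1·z: (-5, -3, 3) → (-2, -3, 3); (-5, 1, 0) → (-5, 1, 0)
T3 reflect across y = 0: (-2, -3, 3) → (-2, 3, 3); (-5, 1, 0) → (-5, -1, 0)
T4 shear: y ← y + 1/2·x: (-2, 3, 3) → (-2, 2, 3); (-5, -1, 0) → (-5, -7/2, 0)
T5 shear: z ← z + 1·y: (-2, 2, 3) → (-2, 2, 5); (-5, -7/2, 0) → (-5, -7/2, -7/2)
T6 shear: z ← z + 1/2·y: (-2, 2, 5) → (-2, 2, 6); (-5, -7/2, -7/2) → (-5, -7/2, -21/4)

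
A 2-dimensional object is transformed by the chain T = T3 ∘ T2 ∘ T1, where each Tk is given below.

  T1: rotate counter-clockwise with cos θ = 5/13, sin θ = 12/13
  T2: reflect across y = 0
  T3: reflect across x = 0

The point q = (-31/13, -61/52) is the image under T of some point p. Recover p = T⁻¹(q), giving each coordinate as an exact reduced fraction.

p = (2, -7/4)

T1 = [5/13 -12/13 0; 12/13 5/13 0; 0 0 1]
T2·T1 = [5/13 -12/13 0; -12/13 -5/13 0; 0 0 1]
T3·…·T1 = [-5/13 12/13 0; -12/13 -5/13 0; 0 0 1]
det M = 1; M⁻¹ = [-5/13 -12/13 0; 12/13 -5/13 0; 0 0 1]
M⁻¹ · (-31/13, -61/52)ᵀ = (2, -7/4)ᵀ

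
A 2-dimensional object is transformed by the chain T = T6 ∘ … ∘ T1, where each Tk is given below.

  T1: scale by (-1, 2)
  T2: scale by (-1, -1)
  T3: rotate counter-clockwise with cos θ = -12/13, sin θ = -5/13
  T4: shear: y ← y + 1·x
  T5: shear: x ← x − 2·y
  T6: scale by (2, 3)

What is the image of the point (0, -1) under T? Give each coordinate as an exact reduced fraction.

T1 scale by (-1, 2): (0, -1) → (0, -2)
T2 scale by (-1, -1): (0, -2) → (0, 2)
T3 rotate counter-clockwise with cos θ = -12/13, sin θ = -5/13: (0, 2) → (10/13, -24/13)
T4 shear: y ← y + 1·x: (10/13, -24/13) → (10/13, -14/13)
T5 shear: x ← x − 2·y: (10/13, -14/13) → (38/13, -14/13)
T6 scale by (2, 3): (38/13, -14/13) → (76/13, -42/13)

T(p) = (76/13, -42/13)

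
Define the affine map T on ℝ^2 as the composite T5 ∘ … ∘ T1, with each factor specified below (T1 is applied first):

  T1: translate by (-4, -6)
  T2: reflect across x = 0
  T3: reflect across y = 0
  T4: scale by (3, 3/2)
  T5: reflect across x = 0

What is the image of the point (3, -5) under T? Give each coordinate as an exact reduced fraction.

T(p) = (-3, 33/2)

T1 translate by (-4, -6): (3, -5) → (-1, -11)
T2 reflect across x = 0: (-1, -11) → (1, -11)
T3 reflect across y = 0: (1, -11) → (1, 11)
T4 scale by (3, 3/2): (1, 11) → (3, 33/2)
T5 reflect across x = 0: (3, 33/2) → (-3, 33/2)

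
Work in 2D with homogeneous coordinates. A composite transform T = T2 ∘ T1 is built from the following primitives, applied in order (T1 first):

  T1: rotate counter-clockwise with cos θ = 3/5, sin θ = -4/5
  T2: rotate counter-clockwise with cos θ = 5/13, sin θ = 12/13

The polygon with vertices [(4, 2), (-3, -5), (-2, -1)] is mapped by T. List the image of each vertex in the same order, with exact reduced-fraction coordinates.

image vertices: (44/13, 38/13), (-109/65, -363/65), (-22/13, -19/13)

T1 rotate counter-clockwise with cos θ = 3/5, sin θ = -4/5: (4, 2) → (4, -2); (-3, -5) → (-29/5, -3/5); (-2, -1) → (-2, 1)
T2 rotate counter-clockwise with cos θ = 5/13, sin θ = 12/13: (4, -2) → (44/13, 38/13); (-29/5, -3/5) → (-109/65, -363/65); (-2, 1) → (-22/13, -19/13)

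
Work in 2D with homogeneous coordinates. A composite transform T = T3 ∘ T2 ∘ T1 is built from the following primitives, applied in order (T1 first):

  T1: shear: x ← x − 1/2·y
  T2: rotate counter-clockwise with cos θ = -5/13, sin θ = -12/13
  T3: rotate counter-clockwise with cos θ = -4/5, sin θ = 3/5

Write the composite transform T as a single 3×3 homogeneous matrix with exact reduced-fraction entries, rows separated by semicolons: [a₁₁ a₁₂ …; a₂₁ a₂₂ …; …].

T = [56/65 -61/65 0; 33/65 79/130 0; 0 0 1]

T1 = [1 -1/2 0; 0 1 0; 0 0 1]
T2·T1 = [-5/13 29/26 0; -12/13 1/13 0; 0 0 1]
T3·…·T1 = [56/65 -61/65 0; 33/65 79/130 0; 0 0 1]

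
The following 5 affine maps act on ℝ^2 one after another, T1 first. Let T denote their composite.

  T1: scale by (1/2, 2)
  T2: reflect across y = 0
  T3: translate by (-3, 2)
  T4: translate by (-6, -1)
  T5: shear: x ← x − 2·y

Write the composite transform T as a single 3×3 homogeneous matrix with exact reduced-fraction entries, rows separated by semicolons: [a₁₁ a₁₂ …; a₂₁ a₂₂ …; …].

T = [1/2 4 -11; 0 -2 1; 0 0 1]

T1 = [1/2 0 0; 0 2 0; 0 0 1]
T2·T1 = [1/2 0 0; 0 -2 0; 0 0 1]
T3·…·T1 = [1/2 0 -3; 0 -2 2; 0 0 1]
T4·…·T1 = [1/2 0 -9; 0 -2 1; 0 0 1]
T5·…·T1 = [1/2 4 -11; 0 -2 1; 0 0 1]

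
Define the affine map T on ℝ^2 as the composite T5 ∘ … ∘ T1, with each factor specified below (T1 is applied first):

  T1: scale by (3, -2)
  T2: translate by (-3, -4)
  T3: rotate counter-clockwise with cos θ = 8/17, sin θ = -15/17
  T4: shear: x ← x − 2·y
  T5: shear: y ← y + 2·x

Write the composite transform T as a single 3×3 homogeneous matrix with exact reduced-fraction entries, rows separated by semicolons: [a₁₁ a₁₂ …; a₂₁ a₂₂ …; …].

T1 = [3 0 0; 0 -2 0; 0 0 1]
T2·T1 = [3 0 -3; 0 -2 -4; 0 0 1]
T3·…·T1 = [24/17 -30/17 -84/17; -45/17 -16/17 13/17; 0 0 1]
T4·…·T1 = [114/17 2/17 -110/17; -45/17 -16/17 13/17; 0 0 1]
T5·…·T1 = [114/17 2/17 -110/17; 183/17 -12/17 -207/17; 0 0 1]

T = [114/17 2/17 -110/17; 183/17 -12/17 -207/17; 0 0 1]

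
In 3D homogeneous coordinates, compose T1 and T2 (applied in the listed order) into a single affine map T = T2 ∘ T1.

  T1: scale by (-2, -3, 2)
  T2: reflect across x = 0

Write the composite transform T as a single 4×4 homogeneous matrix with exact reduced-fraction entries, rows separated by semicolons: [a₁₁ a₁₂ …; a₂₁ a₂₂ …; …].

T1 = [-2 0 0 0; 0 -3 0 0; 0 0 2 0; 0 0 0 1]
T2·T1 = [2 0 0 0; 0 -3 0 0; 0 0 2 0; 0 0 0 1]

T = [2 0 0 0; 0 -3 0 0; 0 0 2 0; 0 0 0 1]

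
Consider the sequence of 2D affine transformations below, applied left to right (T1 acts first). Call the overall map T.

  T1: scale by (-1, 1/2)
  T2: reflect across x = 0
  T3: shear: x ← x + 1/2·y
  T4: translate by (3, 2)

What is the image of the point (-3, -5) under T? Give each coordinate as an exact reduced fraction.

T(p) = (-5/4, -1/2)

T1 scale by (-1, 1/2): (-3, -5) → (3, -5/2)
T2 reflect across x = 0: (3, -5/2) → (-3, -5/2)
T3 shear: x ← x + 1/2·y: (-3, -5/2) → (-17/4, -5/2)
T4 translate by (3, 2): (-17/4, -5/2) → (-5/4, -1/2)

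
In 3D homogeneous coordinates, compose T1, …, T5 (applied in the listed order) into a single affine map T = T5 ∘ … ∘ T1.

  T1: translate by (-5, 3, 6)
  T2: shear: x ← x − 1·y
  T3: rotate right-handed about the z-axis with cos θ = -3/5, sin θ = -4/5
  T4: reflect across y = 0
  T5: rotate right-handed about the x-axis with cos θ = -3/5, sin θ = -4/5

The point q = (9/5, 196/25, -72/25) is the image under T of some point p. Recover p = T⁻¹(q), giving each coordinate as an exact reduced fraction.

T1 = [1 0 0 -5; 0 1 0 3; 0 0 1 6; 0 0 0 1]
T2·T1 = [1 -1 0 -8; 0 1 0 3; 0 0 1 6; 0 0 0 1]
T3·…·T1 = [-3/5 7/5 0 36/5; -4/5 1/5 0 23/5; 0 0 1 6; 0 0 0 1]
T4·…·T1 = [-3/5 7/5 0 36/5; 4/5 -1/5 0 -23/5; 0 0 1 6; 0 0 0 1]
T5·…·T1 = [-3/5 7/5 0 36/5; -12/25 3/25 4/5 189/25; -16/25 4/25 -3/5 2/25; 0 0 0 1]
det M = -1; M⁻¹ = [1/5 -21/25 -28/25 5; 4/5 -9/25 -12/25 -3; 0 4/5 -3/5 -6; 0 0 0 1]
M⁻¹ · (9/5, 196/25, -72/25)ᵀ = (2, -3, 2)ᵀ

p = (2, -3, 2)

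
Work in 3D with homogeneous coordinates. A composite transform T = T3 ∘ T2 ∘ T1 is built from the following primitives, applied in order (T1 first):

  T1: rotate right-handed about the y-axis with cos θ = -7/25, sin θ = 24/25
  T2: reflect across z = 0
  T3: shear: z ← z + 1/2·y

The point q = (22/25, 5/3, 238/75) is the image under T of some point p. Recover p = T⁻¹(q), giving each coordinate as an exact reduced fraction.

T1 = [-7/25 0 24/25 0; 0 1 0 0; -24/25 0 -7/25 0; 0 0 0 1]
T2·T1 = [-7/25 0 24/25 0; 0 1 0 0; 24/25 0 7/25 0; 0 0 0 1]
T3·…·T1 = [-7/25 0 24/25 0; 0 1 0 0; 24/25 1/2 7/25 0; 0 0 0 1]
det M = -1; M⁻¹ = [-7/25 -12/25 24/25 0; 0 1 0 0; 24/25 -7/50 7/25 0; 0 0 0 1]
M⁻¹ · (22/25, 5/3, 238/75)ᵀ = (2, 5/3, 3/2)ᵀ

p = (2, 5/3, 3/2)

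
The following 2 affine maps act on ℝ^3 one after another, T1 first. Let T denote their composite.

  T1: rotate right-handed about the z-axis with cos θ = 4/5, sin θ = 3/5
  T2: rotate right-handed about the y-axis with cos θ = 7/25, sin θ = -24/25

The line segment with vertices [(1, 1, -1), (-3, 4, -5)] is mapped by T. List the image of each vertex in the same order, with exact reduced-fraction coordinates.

image vertices: (127/125, 7/5, -11/125), (432/125, 7/5, -751/125)

T1 rotate right-handed about the z-axis with cos θ = 4/5, sin θ = 3/5: (1, 1, -1) → (1/5, 7/5, -1); (-3, 4, -5) → (-24/5, 7/5, -5)
T2 rotate right-handed about the y-axis with cos θ = 7/25, sin θ = -24/25: (1/5, 7/5, -1) → (127/125, 7/5, -11/125); (-24/5, 7/5, -5) → (432/125, 7/5, -751/125)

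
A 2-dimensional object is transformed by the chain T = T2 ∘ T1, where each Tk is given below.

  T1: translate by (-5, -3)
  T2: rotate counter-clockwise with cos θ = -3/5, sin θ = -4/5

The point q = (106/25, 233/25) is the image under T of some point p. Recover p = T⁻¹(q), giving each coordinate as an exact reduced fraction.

T1 = [1 0 -5; 0 1 -3; 0 0 1]
T2·T1 = [-3/5 4/5 3/5; -4/5 -3/5 29/5; 0 0 1]
det M = 1; M⁻¹ = [-3/5 -4/5 5; 4/5 -3/5 3; 0 0 1]
M⁻¹ · (106/25, 233/25)ᵀ = (-5, 4/5)ᵀ

p = (-5, 4/5)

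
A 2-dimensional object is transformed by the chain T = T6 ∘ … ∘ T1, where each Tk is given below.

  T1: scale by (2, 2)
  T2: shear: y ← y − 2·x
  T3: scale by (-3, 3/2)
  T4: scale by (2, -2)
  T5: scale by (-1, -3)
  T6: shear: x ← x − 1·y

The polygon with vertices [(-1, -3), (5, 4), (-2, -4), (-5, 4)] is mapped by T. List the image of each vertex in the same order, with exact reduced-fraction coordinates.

T1 scale by (2, 2): (-1, -3) → (-2, -6); (5, 4) → (10, 8); (-2, -4) → (-4, -8); (-5, 4) → (-10, 8)
T2 shear: y ← y − 2·x: (-2, -6) → (-2, -2); (10, 8) → (10, -12); (-4, -8) → (-4, 0); (-10, 8) → (-10, 28)
T3 scale by (-3, 3/2): (-2, -2) → (6, -3); (10, -12) → (-30, -18); (-4, 0) → (12, 0); (-10, 28) → (30, 42)
T4 scale by (2, -2): (6, -3) → (12, 6); (-30, -18) → (-60, 36); (12, 0) → (24, 0); (30, 42) → (60, -84)
T5 scale by (-1, -3): (12, 6) → (-12, -18); (-60, 36) → (60, -108); (24, 0) → (-24, 0); (60, -84) → (-60, 252)
T6 shear: x ← x − 1·y: (-12, -18) → (6, -18); (60, -108) → (168, -108); (-24, 0) → (-24, 0); (-60, 252) → (-312, 252)

image vertices: (6, -18), (168, -108), (-24, 0), (-312, 252)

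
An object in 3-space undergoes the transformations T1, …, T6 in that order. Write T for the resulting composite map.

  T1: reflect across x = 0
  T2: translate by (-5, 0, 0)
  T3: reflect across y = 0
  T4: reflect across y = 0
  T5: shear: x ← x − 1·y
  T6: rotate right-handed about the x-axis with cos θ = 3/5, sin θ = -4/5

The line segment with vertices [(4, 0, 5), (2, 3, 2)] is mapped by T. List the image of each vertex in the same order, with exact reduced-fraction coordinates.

T1 reflect across x = 0: (4, 0, 5) → (-4, 0, 5); (2, 3, 2) → (-2, 3, 2)
T2 translate by (-5, 0, 0): (-4, 0, 5) → (-9, 0, 5); (-2, 3, 2) → (-7, 3, 2)
T3 reflect across y = 0: (-9, 0, 5) → (-9, 0, 5); (-7, 3, 2) → (-7, -3, 2)
T4 reflect across y = 0: (-9, 0, 5) → (-9, 0, 5); (-7, -3, 2) → (-7, 3, 2)
T5 shear: x ← x − 1·y: (-9, 0, 5) → (-9, 0, 5); (-7, 3, 2) → (-10, 3, 2)
T6 rotate right-handed about the x-axis with cos θ = 3/5, sin θ = -4/5: (-9, 0, 5) → (-9, 4, 3); (-10, 3, 2) → (-10, 17/5, -6/5)

image vertices: (-9, 4, 3), (-10, 17/5, -6/5)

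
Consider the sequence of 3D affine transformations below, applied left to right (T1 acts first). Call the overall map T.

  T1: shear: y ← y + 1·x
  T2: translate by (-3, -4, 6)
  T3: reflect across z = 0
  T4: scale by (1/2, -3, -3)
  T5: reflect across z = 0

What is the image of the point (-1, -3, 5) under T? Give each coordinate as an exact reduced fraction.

T1 shear: y ← y + 1·x: (-1, -3, 5) → (-1, -4, 5)
T2 translate by (-3, -4, 6): (-1, -4, 5) → (-4, -8, 11)
T3 reflect across z = 0: (-4, -8, 11) → (-4, -8, -11)
T4 scale by (1/2, -3, -3): (-4, -8, -11) → (-2, 24, 33)
T5 reflect across z = 0: (-2, 24, 33) → (-2, 24, -33)

T(p) = (-2, 24, -33)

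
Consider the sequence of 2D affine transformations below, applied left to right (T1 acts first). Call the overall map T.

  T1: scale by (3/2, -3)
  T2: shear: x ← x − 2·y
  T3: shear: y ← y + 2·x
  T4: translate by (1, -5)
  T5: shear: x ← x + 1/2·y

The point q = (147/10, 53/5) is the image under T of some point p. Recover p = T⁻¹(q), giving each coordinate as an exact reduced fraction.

p = (4, 2/5)

T1 = [3/2 0 0; 0 -3 0; 0 0 1]
T2·T1 = [3/2 6 0; 0 -3 0; 0 0 1]
T3·…·T1 = [3/2 6 0; 3 9 0; 0 0 1]
T4·…·T1 = [3/2 6 1; 3 9 -5; 0 0 1]
T5·…·T1 = [3 21/2 -3/2; 3 9 -5; 0 0 1]
det M = -9/2; M⁻¹ = [-2 7/3 26/3; 2/3 -2/3 -7/3; 0 0 1]
M⁻¹ · (147/10, 53/5)ᵀ = (4, 2/5)ᵀ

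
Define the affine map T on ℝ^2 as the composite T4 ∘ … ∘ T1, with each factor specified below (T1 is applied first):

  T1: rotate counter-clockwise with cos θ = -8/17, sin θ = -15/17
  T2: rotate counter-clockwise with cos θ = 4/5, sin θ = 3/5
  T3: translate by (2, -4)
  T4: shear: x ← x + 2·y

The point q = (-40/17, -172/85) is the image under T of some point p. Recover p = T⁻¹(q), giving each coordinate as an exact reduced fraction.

T1 = [-8/17 15/17 0; -15/17 -8/17 0; 0 0 1]
T2·T1 = [13/85 84/85 0; -84/85 13/85 0; 0 0 1]
T3·…·T1 = [13/85 84/85 2; -84/85 13/85 -4; 0 0 1]
T4·…·T1 = [-31/17 22/17 -6; -84/85 13/85 -4; 0 0 1]
det M = 1; M⁻¹ = [13/85 -22/17 -362/85; 84/85 -31/17 -116/85; 0 0 1]
M⁻¹ · (-40/17, -172/85)ᵀ = (-2, 0)ᵀ

p = (-2, 0)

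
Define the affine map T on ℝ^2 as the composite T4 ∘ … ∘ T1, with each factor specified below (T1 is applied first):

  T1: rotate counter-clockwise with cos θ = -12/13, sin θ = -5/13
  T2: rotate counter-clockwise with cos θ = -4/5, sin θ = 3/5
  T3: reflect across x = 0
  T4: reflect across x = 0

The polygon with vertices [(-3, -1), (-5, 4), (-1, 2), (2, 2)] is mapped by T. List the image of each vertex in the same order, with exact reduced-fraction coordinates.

image vertices: (-41/13, -3/13), (-251/65, 332/65), (-31/65, 142/65), (158/65, 94/65)

T1 rotate counter-clockwise with cos θ = -12/13, sin θ = -5/13: (-3, -1) → (31/13, 27/13); (-5, 4) → (80/13, -23/13); (-1, 2) → (22/13, -19/13); (2, 2) → (-14/13, -34/13)
T2 rotate counter-clockwise with cos θ = -4/5, sin θ = 3/5: (31/13, 27/13) → (-41/13, -3/13); (80/13, -23/13) → (-251/65, 332/65); (22/13, -19/13) → (-31/65, 142/65); (-14/13, -34/13) → (158/65, 94/65)
T3 reflect across x = 0: (-41/13, -3/13) → (41/13, -3/13); (-251/65, 332/65) → (251/65, 332/65); (-31/65, 142/65) → (31/65, 142/65); (158/65, 94/65) → (-158/65, 94/65)
T4 reflect across x = 0: (41/13, -3/13) → (-41/13, -3/13); (251/65, 332/65) → (-251/65, 332/65); (31/65, 142/65) → (-31/65, 142/65); (-158/65, 94/65) → (158/65, 94/65)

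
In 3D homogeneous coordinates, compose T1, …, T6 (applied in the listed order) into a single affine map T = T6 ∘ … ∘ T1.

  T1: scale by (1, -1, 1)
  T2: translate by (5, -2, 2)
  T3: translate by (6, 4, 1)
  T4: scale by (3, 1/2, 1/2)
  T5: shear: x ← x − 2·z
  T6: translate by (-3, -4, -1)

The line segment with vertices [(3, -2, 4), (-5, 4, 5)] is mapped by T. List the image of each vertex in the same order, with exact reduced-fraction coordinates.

T1 scale by (1, -1, 1): (3, -2, 4) → (3, 2, 4); (-5, 4, 5) → (-5, -4, 5)
T2 translate by (5, -2, 2): (3, 2, 4) → (8, 0, 6); (-5, -4, 5) → (0, -6, 7)
T3 translate by (6, 4, 1): (8, 0, 6) → (14, 4, 7); (0, -6, 7) → (6, -2, 8)
T4 scale by (3, 1/2, 1/2): (14, 4, 7) → (42, 2, 7/2); (6, -2, 8) → (18, -1, 4)
T5 shear: x ← x − 2·z: (42, 2, 7/2) → (35, 2, 7/2); (18, -1, 4) → (10, -1, 4)
T6 translate by (-3, -4, -1): (35, 2, 7/2) → (32, -2, 5/2); (10, -1, 4) → (7, -5, 3)

image vertices: (32, -2, 5/2), (7, -5, 3)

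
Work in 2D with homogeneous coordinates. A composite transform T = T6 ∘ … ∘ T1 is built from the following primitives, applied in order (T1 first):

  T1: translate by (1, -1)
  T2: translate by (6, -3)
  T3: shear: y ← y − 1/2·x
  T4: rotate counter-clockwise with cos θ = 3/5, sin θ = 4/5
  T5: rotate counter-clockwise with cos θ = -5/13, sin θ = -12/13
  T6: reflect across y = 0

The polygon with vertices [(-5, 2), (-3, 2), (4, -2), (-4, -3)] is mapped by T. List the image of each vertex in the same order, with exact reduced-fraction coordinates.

image vertices: (-102/65, 211/65), (-92/65, 356/65), (-281/65, 1991/130), (-29/5, 69/10)

T1 translate by (1, -1): (-5, 2) → (-4, 1); (-3, 2) → (-2, 1); (4, -2) → (5, -3); (-4, -3) → (-3, -4)
T2 translate by (6, -3): (-4, 1) → (2, -2); (-2, 1) → (4, -2); (5, -3) → (11, -6); (-3, -4) → (3, -7)
T3 shear: y ← y − 1/2·x: (2, -2) → (2, -3); (4, -2) → (4, -4); (11, -6) → (11, -23/2); (3, -7) → (3, -17/2)
T4 rotate counter-clockwise with cos θ = 3/5, sin θ = 4/5: (2, -3) → (18/5, -1/5); (4, -4) → (28/5, 4/5); (11, -23/2) → (79/5, 19/10); (3, -17/2) → (43/5, -27/10)
T5 rotate counter-clockwise with cos θ = -5/13, sin θ = -12/13: (18/5, -1/5) → (-102/65, -211/65); (28/5, 4/5) → (-92/65, -356/65); (79/5, 19/10) → (-281/65, -1991/130); (43/5, -27/10) → (-29/5, -69/10)
T6 reflect across y = 0: (-102/65, -211/65) → (-102/65, 211/65); (-92/65, -356/65) → (-92/65, 356/65); (-281/65, -1991/130) → (-281/65, 1991/130); (-29/5, -69/10) → (-29/5, 69/10)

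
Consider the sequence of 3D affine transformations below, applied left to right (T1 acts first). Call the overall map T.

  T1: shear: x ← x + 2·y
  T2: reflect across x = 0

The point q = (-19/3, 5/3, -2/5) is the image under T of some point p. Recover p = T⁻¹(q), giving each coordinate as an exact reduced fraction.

p = (3, 5/3, -2/5)

T1 = [1 2 0 0; 0 1 0 0; 0 0 1 0; 0 0 0 1]
T2·T1 = [-1 -2 0 0; 0 1 0 0; 0 0 1 0; 0 0 0 1]
det M = -1; M⁻¹ = [-1 -2 0 0; 0 1 0 0; 0 0 1 0; 0 0 0 1]
M⁻¹ · (-19/3, 5/3, -2/5)ᵀ = (3, 5/3, -2/5)ᵀ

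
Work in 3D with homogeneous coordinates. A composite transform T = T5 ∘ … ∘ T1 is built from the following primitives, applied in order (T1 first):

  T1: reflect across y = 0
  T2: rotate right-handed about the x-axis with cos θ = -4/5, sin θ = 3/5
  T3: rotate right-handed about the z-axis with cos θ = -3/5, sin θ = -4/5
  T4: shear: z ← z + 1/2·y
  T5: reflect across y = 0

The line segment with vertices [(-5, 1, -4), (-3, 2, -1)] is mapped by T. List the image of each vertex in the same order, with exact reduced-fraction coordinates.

T1 reflect across y = 0: (-5, 1, -4) → (-5, -1, -4); (-3, 2, -1) → (-3, -2, -1)
T2 rotate right-handed about the x-axis with cos θ = -4/5, sin θ = 3/5: (-5, -1, -4) → (-5, 16/5, 13/5); (-3, -2, -1) → (-3, 11/5, -2/5)
T3 rotate right-handed about the z-axis with cos θ = -3/5, sin θ = -4/5: (-5, 16/5, 13/5) → (139/25, 52/25, 13/5); (-3, 11/5, -2/5) → (89/25, 27/25, -2/5)
T4 shear: z ← z + 1/2·y: (139/25, 52/25, 13/5) → (139/25, 52/25, 91/25); (89/25, 27/25, -2/5) → (89/25, 27/25, 7/50)
T5 reflect across y = 0: (139/25, 52/25, 91/25) → (139/25, -52/25, 91/25); (89/25, 27/25, 7/50) → (89/25, -27/25, 7/50)

image vertices: (139/25, -52/25, 91/25), (89/25, -27/25, 7/50)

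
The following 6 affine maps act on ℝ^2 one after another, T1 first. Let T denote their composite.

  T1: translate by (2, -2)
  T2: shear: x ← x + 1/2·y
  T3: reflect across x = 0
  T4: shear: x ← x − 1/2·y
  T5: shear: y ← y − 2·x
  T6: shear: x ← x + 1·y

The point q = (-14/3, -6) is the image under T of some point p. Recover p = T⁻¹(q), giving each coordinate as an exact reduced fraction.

p = (0, -4/3)

T1 = [1 0 2; 0 1 -2; 0 0 1]
T2·T1 = [1 1/2 1; 0 1 -2; 0 0 1]
T3·…·T1 = [-1 -1/2 -1; 0 1 -2; 0 0 1]
T4·…·T1 = [-1 -1 0; 0 1 -2; 0 0 1]
T5·…·T1 = [-1 -1 0; 2 3 -2; 0 0 1]
T6·…·T1 = [1 2 -2; 2 3 -2; 0 0 1]
det M = -1; M⁻¹ = [-3 2 -2; 2 -1 2; 0 0 1]
M⁻¹ · (-14/3, -6)ᵀ = (0, -4/3)ᵀ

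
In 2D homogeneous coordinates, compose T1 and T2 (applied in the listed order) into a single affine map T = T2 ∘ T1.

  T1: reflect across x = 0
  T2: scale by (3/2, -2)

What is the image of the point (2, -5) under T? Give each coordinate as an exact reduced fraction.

T(p) = (-3, 10)

T1 reflect across x = 0: (2, -5) → (-2, -5)
T2 scale by (3/2, -2): (-2, -5) → (-3, 10)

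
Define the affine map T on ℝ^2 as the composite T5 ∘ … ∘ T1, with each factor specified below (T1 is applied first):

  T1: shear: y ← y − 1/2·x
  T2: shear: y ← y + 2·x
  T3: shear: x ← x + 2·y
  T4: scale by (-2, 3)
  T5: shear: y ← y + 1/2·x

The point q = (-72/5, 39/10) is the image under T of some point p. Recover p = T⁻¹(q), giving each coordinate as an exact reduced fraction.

T1 = [1 0 0; -1/2 1 0; 0 0 1]
T2·T1 = [1 0 0; 3/2 1 0; 0 0 1]
T3·…·T1 = [4 2 0; 3/2 1 0; 0 0 1]
T4·…·T1 = [-8 -4 0; 9/2 3 0; 0 0 1]
T5·…·T1 = [-8 -4 0; 1/2 1 0; 0 0 1]
det M = -6; M⁻¹ = [-1/6 -2/3 0; 1/12 4/3 0; 0 0 1]
M⁻¹ · (-72/5, 39/10)ᵀ = (-1/5, 4)ᵀ

p = (-1/5, 4)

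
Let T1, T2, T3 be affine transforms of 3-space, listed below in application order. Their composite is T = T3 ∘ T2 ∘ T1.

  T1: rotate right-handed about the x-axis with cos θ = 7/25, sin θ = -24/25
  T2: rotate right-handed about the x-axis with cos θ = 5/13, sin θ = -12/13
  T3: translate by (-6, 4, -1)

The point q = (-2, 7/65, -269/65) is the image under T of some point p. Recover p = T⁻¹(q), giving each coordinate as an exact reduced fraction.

T1 = [1 0 0 0; 0 7/25 24/25 0; 0 -24/25 7/25 0; 0 0 0 1]
T2·T1 = [1 0 0 0; 0 -253/325 204/325 0; 0 -204/325 -253/325 0; 0 0 0 1]
T3·…·T1 = [1 0 0 -6; 0 -253/325 204/325 4; 0 -204/325 -253/325 -1; 0 0 0 1]
det M = 1; M⁻¹ = [1 0 0 6; 0 -253/325 -204/325 808/325; 0 204/325 -253/325 -1069/325; 0 0 0 1]
M⁻¹ · (-2, 7/65, -269/65)ᵀ = (4, 5, 0)ᵀ

p = (4, 5, 0)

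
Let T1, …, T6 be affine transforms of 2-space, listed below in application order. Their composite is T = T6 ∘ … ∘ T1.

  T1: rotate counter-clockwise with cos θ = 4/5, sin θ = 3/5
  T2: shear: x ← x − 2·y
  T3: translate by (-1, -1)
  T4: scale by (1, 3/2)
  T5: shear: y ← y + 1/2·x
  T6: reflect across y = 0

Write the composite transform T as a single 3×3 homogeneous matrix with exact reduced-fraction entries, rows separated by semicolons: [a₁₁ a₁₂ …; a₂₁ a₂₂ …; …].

T = [-2/5 -11/5 -1; -7/10 -1/10 2; 0 0 1]

T1 = [4/5 -3/5 0; 3/5 4/5 0; 0 0 1]
T2·T1 = [-2/5 -11/5 0; 3/5 4/5 0; 0 0 1]
T3·…·T1 = [-2/5 -11/5 -1; 3/5 4/5 -1; 0 0 1]
T4·…·T1 = [-2/5 -11/5 -1; 9/10 6/5 -3/2; 0 0 1]
T5·…·T1 = [-2/5 -11/5 -1; 7/10 1/10 -2; 0 0 1]
T6·…·T1 = [-2/5 -11/5 -1; -7/10 -1/10 2; 0 0 1]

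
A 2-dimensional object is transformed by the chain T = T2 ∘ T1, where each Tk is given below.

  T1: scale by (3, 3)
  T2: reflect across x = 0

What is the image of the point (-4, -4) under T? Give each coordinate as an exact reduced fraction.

T1 scale by (3, 3): (-4, -4) → (-12, -12)
T2 reflect across x = 0: (-12, -12) → (12, -12)

T(p) = (12, -12)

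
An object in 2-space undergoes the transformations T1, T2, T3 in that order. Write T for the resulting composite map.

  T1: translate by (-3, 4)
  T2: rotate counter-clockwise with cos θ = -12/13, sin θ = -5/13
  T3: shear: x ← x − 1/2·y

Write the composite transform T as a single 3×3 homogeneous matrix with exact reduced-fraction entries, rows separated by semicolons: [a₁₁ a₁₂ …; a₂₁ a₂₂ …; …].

T1 = [1 0 -3; 0 1 4; 0 0 1]
T2·T1 = [-12/13 5/13 56/13; -5/13 -12/13 -33/13; 0 0 1]
T3·…·T1 = [-19/26 11/13 145/26; -5/13 -12/13 -33/13; 0 0 1]

T = [-19/26 11/13 145/26; -5/13 -12/13 -33/13; 0 0 1]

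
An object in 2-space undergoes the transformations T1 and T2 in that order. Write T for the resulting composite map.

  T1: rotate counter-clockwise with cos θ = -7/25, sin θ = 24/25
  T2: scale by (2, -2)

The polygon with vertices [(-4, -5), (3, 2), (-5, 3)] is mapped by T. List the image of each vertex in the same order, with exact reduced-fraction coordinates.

image vertices: (296/25, 122/25), (-138/25, -116/25), (-74/25, 282/25)

T1 rotate counter-clockwise with cos θ = -7/25, sin θ = 24/25: (-4, -5) → (148/25, -61/25); (3, 2) → (-69/25, 58/25); (-5, 3) → (-37/25, -141/25)
T2 scale by (2, -2): (148/25, -61/25) → (296/25, 122/25); (-69/25, 58/25) → (-138/25, -116/25); (-37/25, -141/25) → (-74/25, 282/25)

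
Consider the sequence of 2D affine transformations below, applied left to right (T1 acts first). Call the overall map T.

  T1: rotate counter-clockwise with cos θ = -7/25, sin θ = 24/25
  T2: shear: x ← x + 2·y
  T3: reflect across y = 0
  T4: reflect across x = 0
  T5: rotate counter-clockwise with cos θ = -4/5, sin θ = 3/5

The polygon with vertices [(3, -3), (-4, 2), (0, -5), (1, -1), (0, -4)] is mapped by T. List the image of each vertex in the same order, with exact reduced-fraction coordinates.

T1 rotate counter-clockwise with cos θ = -7/25, sin θ = 24/25: (3, -3) → (51/25, 93/25); (-4, 2) → (-4/5, -22/5); (0, -5) → (24/5, 7/5); (1, -1) → (17/25, 31/25); (0, -4) → (96/25, 28/25)
T2 shear: x ← x + 2·y: (51/25, 93/25) → (237/25, 93/25); (-4/5, -22/5) → (-48/5, -22/5); (24/5, 7/5) → (38/5, 7/5); (17/25, 31/25) → (79/25, 31/25); (96/25, 28/25) → (152/25, 28/25)
T3 reflect across y = 0: (237/25, 93/25) → (237/25, -93/25); (-48/5, -22/5) → (-48/5, 22/5); (38/5, 7/5) → (38/5, -7/5); (79/25, 31/25) → (79/25, -31/25); (152/25, 28/25) → (152/25, -28/25)
T4 reflect across x = 0: (237/25, -93/25) → (-237/25, -93/25); (-48/5, 22/5) → (48/5, 22/5); (38/5, -7/5) → (-38/5, -7/5); (79/25, -31/25) → (-79/25, -31/25); (152/25, -28/25) → (-152/25, -28/25)
T5 rotate counter-clockwise with cos θ = -4/5, sin θ = 3/5: (-237/25, -93/25) → (1227/125, -339/125); (48/5, 22/5) → (-258/25, 56/25); (-38/5, -7/5) → (173/25, -86/25); (-79/25, -31/25) → (409/125, -113/125); (-152/25, -28/25) → (692/125, -344/125)

image vertices: (1227/125, -339/125), (-258/25, 56/25), (173/25, -86/25), (409/125, -113/125), (692/125, -344/125)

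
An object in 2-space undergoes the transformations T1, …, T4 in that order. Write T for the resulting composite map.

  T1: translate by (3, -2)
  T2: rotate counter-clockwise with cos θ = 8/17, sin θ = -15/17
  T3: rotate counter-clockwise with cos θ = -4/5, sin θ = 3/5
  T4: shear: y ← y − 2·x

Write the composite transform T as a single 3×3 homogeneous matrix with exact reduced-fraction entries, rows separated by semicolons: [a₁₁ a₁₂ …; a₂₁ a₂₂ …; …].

T = [13/85 -84/85 207/85; 58/85 181/85 -188/85; 0 0 1]

T1 = [1 0 3; 0 1 -2; 0 0 1]
T2·T1 = [8/17 15/17 -6/17; -15/17 8/17 -61/17; 0 0 1]
T3·…·T1 = [13/85 -84/85 207/85; 84/85 13/85 226/85; 0 0 1]
T4·…·T1 = [13/85 -84/85 207/85; 58/85 181/85 -188/85; 0 0 1]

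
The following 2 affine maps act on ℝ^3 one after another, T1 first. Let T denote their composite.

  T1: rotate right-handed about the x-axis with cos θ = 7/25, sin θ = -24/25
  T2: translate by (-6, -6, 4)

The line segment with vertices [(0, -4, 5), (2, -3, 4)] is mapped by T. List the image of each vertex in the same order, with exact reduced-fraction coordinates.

image vertices: (-6, -58/25, 231/25), (-4, -3, 8)

T1 rotate right-handed about the x-axis with cos θ = 7/25, sin θ = -24/25: (0, -4, 5) → (0, 92/25, 131/25); (2, -3, 4) → (2, 3, 4)
T2 translate by (-6, -6, 4): (0, 92/25, 131/25) → (-6, -58/25, 231/25); (2, 3, 4) → (-4, -3, 8)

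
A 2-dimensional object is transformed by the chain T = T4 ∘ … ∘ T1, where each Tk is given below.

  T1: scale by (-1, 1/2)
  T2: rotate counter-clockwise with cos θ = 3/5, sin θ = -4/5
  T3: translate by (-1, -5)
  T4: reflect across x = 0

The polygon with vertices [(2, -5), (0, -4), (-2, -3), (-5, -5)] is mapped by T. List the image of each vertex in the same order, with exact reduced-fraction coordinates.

T1 scale by (-1, 1/2): (2, -5) → (-2, -5/2); (0, -4) → (0, -2); (-2, -3) → (2, -3/2); (-5, -5) → (5, -5/2)
T2 rotate counter-clockwise with cos θ = 3/5, sin θ = -4/5: (-2, -5/2) → (-16/5, 1/10); (0, -2) → (-8/5, -6/5); (2, -3/2) → (0, -5/2); (5, -5/2) → (1, -11/2)
T3 translate by (-1, -5): (-16/5, 1/10) → (-21/5, -49/10); (-8/5, -6/5) → (-13/5, -31/5); (0, -5/2) → (-1, -15/2); (1, -11/2) → (0, -21/2)
T4 reflect across x = 0: (-21/5, -49/10) → (21/5, -49/10); (-13/5, -31/5) → (13/5, -31/5); (-1, -15/2) → (1, -15/2); (0, -21/2) → (0, -21/2)

image vertices: (21/5, -49/10), (13/5, -31/5), (1, -15/2), (0, -21/2)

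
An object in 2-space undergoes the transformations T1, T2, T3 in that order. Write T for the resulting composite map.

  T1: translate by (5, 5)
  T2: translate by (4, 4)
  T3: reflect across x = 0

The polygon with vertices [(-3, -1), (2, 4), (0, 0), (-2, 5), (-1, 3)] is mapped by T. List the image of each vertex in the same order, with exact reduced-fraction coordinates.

image vertices: (-6, 8), (-11, 13), (-9, 9), (-7, 14), (-8, 12)

T1 translate by (5, 5): (-3, -1) → (2, 4); (2, 4) → (7, 9); (0, 0) → (5, 5); (-2, 5) → (3, 10); (-1, 3) → (4, 8)
T2 translate by (4, 4): (2, 4) → (6, 8); (7, 9) → (11, 13); (5, 5) → (9, 9); (3, 10) → (7, 14); (4, 8) → (8, 12)
T3 reflect across x = 0: (6, 8) → (-6, 8); (11, 13) → (-11, 13); (9, 9) → (-9, 9); (7, 14) → (-7, 14); (8, 12) → (-8, 12)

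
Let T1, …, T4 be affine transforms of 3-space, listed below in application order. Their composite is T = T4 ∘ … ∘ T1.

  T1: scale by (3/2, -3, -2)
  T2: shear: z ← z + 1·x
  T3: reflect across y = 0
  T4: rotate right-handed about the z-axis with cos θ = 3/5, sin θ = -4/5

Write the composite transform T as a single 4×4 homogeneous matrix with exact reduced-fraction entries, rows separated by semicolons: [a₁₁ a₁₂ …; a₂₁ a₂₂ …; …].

T1 = [3/2 0 0 0; 0 -3 0 0; 0 0 -2 0; 0 0 0 1]
T2·T1 = [3/2 0 0 0; 0 -3 0 0; 3/2 0 -2 0; 0 0 0 1]
T3·…·T1 = [3/2 0 0 0; 0 3 0 0; 3/2 0 -2 0; 0 0 0 1]
T4·…·T1 = [9/10 12/5 0 0; -6/5 9/5 0 0; 3/2 0 -2 0; 0 0 0 1]

T = [9/10 12/5 0 0; -6/5 9/5 0 0; 3/2 0 -2 0; 0 0 0 1]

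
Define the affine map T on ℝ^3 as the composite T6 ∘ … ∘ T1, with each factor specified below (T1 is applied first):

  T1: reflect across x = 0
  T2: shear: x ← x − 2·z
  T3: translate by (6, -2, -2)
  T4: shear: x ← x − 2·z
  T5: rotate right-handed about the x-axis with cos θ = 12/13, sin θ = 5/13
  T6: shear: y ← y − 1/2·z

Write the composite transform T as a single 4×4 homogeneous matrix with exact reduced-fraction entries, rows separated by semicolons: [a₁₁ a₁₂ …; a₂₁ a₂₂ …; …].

T1 = [-1 0 0 0; 0 1 0 0; 0 0 1 0; 0 0 0 1]
T2·T1 = [-1 0 -2 0; 0 1 0 0; 0 0 1 0; 0 0 0 1]
T3·…·T1 = [-1 0 -2 6; 0 1 0 -2; 0 0 1 -2; 0 0 0 1]
T4·…·T1 = [-1 0 -4 10; 0 1 0 -2; 0 0 1 -2; 0 0 0 1]
T5·…·T1 = [-1 0 -4 10; 0 12/13 -5/13 -14/13; 0 5/13 12/13 -34/13; 0 0 0 1]
T6·…·T1 = [-1 0 -4 10; 0 19/26 -11/13 3/13; 0 5/13 12/13 -34/13; 0 0 0 1]

T = [-1 0 -4 10; 0 19/26 -11/13 3/13; 0 5/13 12/13 -34/13; 0 0 0 1]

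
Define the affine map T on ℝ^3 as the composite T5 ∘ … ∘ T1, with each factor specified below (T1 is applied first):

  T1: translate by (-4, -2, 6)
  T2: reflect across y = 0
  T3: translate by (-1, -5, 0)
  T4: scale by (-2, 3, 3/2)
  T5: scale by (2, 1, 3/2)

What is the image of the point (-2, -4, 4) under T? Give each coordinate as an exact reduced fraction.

T1 translate by (-4, -2, 6): (-2, -4, 4) → (-6, -6, 10)
T2 reflect across y = 0: (-6, -6, 10) → (-6, 6, 10)
T3 translate by (-1, -5, 0): (-6, 6, 10) → (-7, 1, 10)
T4 scale by (-2, 3, 3/2): (-7, 1, 10) → (14, 3, 15)
T5 scale by (2, 1, 3/2): (14, 3, 15) → (28, 3, 45/2)

T(p) = (28, 3, 45/2)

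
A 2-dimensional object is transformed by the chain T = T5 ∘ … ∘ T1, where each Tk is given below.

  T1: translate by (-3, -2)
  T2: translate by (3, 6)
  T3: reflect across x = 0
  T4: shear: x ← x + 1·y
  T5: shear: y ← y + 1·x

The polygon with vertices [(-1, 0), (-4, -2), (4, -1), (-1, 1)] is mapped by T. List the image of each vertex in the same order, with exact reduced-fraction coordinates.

T1 translate by (-3, -2): (-1, 0) → (-4, -2); (-4, -2) → (-7, -4); (4, -1) → (1, -3); (-1, 1) → (-4, -1)
T2 translate by (3, 6): (-4, -2) → (-1, 4); (-7, -4) → (-4, 2); (1, -3) → (4, 3); (-4, -1) → (-1, 5)
T3 reflect across x = 0: (-1, 4) → (1, 4); (-4, 2) → (4, 2); (4, 3) → (-4, 3); (-1, 5) → (1, 5)
T4 shear: x ← x + 1·y: (1, 4) → (5, 4); (4, 2) → (6, 2); (-4, 3) → (-1, 3); (1, 5) → (6, 5)
T5 shear: y ← y + 1·x: (5, 4) → (5, 9); (6, 2) → (6, 8); (-1, 3) → (-1, 2); (6, 5) → (6, 11)

image vertices: (5, 9), (6, 8), (-1, 2), (6, 11)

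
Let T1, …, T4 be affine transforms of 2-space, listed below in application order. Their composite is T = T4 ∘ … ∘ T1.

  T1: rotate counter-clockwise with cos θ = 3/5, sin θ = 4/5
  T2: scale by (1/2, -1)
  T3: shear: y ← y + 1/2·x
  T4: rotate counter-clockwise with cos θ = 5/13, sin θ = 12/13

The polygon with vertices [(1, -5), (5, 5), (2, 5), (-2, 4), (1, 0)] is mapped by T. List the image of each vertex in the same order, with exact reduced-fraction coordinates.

image vertices: (-287/130, 887/260), (13/2, -13/4), (283/65, -433/130), (59/65, -359/130), (93/130, 7/260)

T1 rotate counter-clockwise with cos θ = 3/5, sin θ = 4/5: (1, -5) → (23/5, -11/5); (5, 5) → (-1, 7); (2, 5) → (-14/5, 23/5); (-2, 4) → (-22/5, 4/5); (1, 0) → (3/5, 4/5)
T2 scale by (1/2, -1): (23/5, -11/5) → (23/10, 11/5); (-1, 7) → (-1/2, -7); (-14/5, 23/5) → (-7/5, -23/5); (-22/5, 4/5) → (-11/5, -4/5); (3/5, 4/5) → (3/10, -4/5)
T3 shear: y ← y + 1/2·x: (23/10, 11/5) → (23/10, 67/20); (-1/2, -7) → (-1/2, -29/4); (-7/5, -23/5) → (-7/5, -53/10); (-11/5, -4/5) → (-11/5, -19/10); (3/10, -4/5) → (3/10, -13/20)
T4 rotate counter-clockwise with cos θ = 5/13, sin θ = 12/13: (23/10, 67/20) → (-287/130, 887/260); (-1/2, -29/4) → (13/2, -13/4); (-7/5, -53/10) → (283/65, -433/130); (-11/5, -19/10) → (59/65, -359/130); (3/10, -13/20) → (93/130, 7/260)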